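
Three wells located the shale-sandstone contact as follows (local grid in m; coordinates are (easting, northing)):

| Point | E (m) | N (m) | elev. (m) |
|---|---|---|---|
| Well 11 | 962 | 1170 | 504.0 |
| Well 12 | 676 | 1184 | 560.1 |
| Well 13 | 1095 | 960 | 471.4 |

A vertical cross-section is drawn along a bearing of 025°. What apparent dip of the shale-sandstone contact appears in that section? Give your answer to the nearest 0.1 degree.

Let the plane be z = a·E + b·N + c.
Well 12−Well 11: −286a + 14b = 56.1;  Well 13−Well 11: 133a − 210b = −32.6.
Solving gives a = −0.19459, b = 0.03200.
Unit vector along 025° is (sin 25°, cos 25°) = (0.4226, 0.9063).
Slope in that direction = a·(0.4226) + b·(0.9063) = −0.05323.
Apparent dip = arctan|0.05323| = 3.0° (true dip is 11.2°, so apparent ≤ true as expected).

3.0°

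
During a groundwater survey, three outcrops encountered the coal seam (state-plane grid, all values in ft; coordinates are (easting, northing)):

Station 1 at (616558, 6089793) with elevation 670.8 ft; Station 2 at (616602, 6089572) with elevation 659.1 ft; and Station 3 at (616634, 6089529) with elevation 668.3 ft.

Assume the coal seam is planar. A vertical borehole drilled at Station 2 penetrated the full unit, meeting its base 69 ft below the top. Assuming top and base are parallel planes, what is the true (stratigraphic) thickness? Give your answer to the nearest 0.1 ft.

61.4 ft

Let the plane be z = a·E + b·N + c.
Station 2−Station 1: 44a − 221b = −11.7;  Station 3−Station 1: 76a − 264b = −2.5.
Solving gives a = 0.48963, b = 0.15042.
|∇z| = √(a²+b²) = 0.51222, so dip δ = arctan(0.51222) = 27.12°.
True thickness = vertical thickness × cos δ = 69 × cos 27.12° = 61.4 ft.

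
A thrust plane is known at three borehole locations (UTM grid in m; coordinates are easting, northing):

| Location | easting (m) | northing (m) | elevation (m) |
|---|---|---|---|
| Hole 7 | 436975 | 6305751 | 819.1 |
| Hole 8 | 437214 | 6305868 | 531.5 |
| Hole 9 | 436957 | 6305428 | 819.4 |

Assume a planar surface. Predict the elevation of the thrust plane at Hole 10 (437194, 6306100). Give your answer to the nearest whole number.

Let the plane be z = a·easting + b·northing + c.
Hole 8−Hole 7: 239a + 117b = −287.6;  Hole 9−Hole 7: −18a − 323b = 0.3.
Solving gives a = −1.23662889, b = 0.06798551.
Then c = 819.1 − a·436975 − b·6305751 = 112495.31.
At (437194, 6306100): z = −540646.7 + 428723.4 + 112495.31 = 572.0 m.

572 m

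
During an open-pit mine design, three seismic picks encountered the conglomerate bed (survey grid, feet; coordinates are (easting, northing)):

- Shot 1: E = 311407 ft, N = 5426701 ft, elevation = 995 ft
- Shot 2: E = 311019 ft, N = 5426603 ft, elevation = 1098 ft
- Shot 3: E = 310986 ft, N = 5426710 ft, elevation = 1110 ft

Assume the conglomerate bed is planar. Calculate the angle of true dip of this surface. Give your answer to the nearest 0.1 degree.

Let the plane be z = a·E + b·N + c.
Shot 2−Shot 1: −388a − 98b = 103;  Shot 3−Shot 1: −421a + 9b = 115.
Solving gives a = −0.27256, b = 0.02809.
Gradient magnitude |∇z| = √(a² + b²) = √(0.07429 + 0.00079) = 0.27400.
True dip = arctan(0.27400) = 15.3°, dipping toward E (azimuth ≈ 096°).

15.3°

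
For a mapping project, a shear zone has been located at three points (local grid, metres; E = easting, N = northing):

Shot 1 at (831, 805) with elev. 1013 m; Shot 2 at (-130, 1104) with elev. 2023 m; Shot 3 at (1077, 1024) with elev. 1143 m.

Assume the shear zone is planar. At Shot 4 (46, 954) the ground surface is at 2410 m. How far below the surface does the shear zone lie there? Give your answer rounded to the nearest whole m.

697 m

Let the plane be z = a·E + b·N + c.
Shot 2−Shot 1: −961a + 299b = 1010;  Shot 3−Shot 1: 246a + 219b = 130.
Solving gives a = −0.64194, b = 1.31469.
Then c = 1013 − a·831 − b·805 = 488.13.
At (46, 954): z_contact = −29.5 + 1254.2 + 488.13 = 1712.8 m.
Depth below ground = 2410 − 1712.8 = 697 m.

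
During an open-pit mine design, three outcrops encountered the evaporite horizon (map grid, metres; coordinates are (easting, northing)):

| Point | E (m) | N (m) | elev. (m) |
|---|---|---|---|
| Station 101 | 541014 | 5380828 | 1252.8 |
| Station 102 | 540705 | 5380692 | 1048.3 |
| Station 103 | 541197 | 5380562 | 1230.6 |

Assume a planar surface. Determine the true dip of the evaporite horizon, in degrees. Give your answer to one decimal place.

32.4°

Let the plane be z = a·E + b·N + c.
Station 102−Station 101: −309a − 136b = −204.5;  Station 103−Station 101: 183a − 266b = −22.2.
Solving gives a = 0.47980, b = 0.41355.
Gradient magnitude |∇z| = √(a² + b²) = √(0.23021 + 0.17102) = 0.63342.
True dip = arctan(0.63342) = 32.4°, dipping toward SW (azimuth ≈ 229°).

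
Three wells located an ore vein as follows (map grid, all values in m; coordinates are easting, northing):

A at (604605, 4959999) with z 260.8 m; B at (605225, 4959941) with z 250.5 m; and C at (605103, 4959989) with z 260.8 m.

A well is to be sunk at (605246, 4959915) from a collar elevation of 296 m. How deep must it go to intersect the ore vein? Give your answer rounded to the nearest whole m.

Let the plane be z = a·easting + b·northing + c.
B−A: 620a − 58b = −10.3;  C−A: 498a − 10b = 0.
Solving gives a = 0.00454065, b = 0.22612414.
Then c = 260.8 − a·604605 − b·4959999 = −1124060.01.
At (605246, 4959915): z_contact = 2748.2 + 1121556.5 − 1124060.01 = 244.7 m.
Depth below ground = 296 − 244.7 = 51 m.

51 m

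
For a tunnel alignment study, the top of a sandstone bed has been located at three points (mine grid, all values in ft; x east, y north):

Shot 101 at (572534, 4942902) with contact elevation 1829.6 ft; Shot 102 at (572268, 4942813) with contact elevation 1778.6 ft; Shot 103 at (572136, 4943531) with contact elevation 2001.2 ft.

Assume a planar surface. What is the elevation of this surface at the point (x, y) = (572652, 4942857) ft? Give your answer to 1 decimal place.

1824.7 ft

Two edge vectors: Shot 101→Shot 102 = (-266, -89, -51), Shot 101→Shot 103 = (-398, 629, 171.6).
Normal n = (Shot 101→Shot 102) × (Shot 101→Shot 103) = (16806.6, 65943.6, -202736).
So ∂z/∂x = −n_x/n_z = 0.082898942 and ∂z/∂y = −n_y/n_z = 0.325268329.
Intercept c from Shot 101: 1829.6 − 47462.46 − 1607769.48 = −1653402.34.
At (572652, 4942857): z = 47472.2 + 1607754.8 − 1653402.34 = 1824.7 ft.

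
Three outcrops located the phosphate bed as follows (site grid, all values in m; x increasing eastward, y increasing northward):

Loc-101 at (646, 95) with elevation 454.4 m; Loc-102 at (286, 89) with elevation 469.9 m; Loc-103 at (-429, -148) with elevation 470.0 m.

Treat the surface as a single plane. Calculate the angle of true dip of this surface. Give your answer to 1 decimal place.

Two edge vectors: Loc-101→Loc-102 = (-360, -6, 15.5), Loc-101→Loc-103 = (-1075, -243, 15.6).
Normal n = (Loc-101→Loc-102) × (Loc-101→Loc-103) = (3672.9, -11046.5, 81030).
So ∂z/∂x = −n_x/n_z = −0.04533 and ∂z/∂y = −n_y/n_z = 0.13633.
Gradient magnitude |∇z| = √(a² + b²) = √(0.00205 + 0.01858) = 0.14366.
True dip = arctan(0.14366) = 8.2°, dipping toward SSE (azimuth ≈ 162°).

8.2°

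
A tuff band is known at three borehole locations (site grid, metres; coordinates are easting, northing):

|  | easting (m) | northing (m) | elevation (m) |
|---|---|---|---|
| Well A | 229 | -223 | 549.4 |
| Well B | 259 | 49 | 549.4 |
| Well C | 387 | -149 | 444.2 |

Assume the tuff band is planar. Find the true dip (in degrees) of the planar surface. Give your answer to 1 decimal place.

Let the plane be z = a·easting + b·northing + c.
Well B−Well A: 30a + 272b = 0;  Well C−Well A: 158a + 74b = −105.2.
Solving gives a = −0.70209, b = 0.07744.
Gradient magnitude |∇z| = √(a² + b²) = √(0.49293 + 0.00600) = 0.70635.
True dip = arctan(0.70635) = 35.2°, dipping toward E (azimuth ≈ 096°).

35.2°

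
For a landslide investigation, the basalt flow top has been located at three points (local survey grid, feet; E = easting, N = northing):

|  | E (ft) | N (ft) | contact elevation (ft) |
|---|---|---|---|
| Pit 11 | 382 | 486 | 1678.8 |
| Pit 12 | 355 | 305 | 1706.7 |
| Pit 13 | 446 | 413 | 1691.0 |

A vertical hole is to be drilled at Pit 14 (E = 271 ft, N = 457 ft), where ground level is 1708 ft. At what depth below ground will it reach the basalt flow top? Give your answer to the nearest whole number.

26 ft

Let the plane be z = a·E + b·N + c.
Pit 12−Pit 11: −27a − 181b = 27.9;  Pit 13−Pit 11: 64a − 73b = 12.2.
Solving gives a = 0.01265, b = −0.15603.
Then c = 1678.8 − a·382 − b·486 = 1749.80.
At (271, 457): z_contact = 3.4 − 71.3 + 1749.80 = 1681.9 ft.
Depth below ground = 1708 − 1681.9 = 26 ft.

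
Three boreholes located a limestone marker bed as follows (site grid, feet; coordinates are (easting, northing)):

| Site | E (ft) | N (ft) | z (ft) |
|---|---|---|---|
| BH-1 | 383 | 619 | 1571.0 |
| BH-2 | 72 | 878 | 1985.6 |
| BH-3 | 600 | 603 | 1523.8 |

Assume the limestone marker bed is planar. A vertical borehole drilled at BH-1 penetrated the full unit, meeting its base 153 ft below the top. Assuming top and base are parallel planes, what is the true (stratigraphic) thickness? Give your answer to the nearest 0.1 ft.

Let the plane be z = a·E + b·N + c.
BH-2−BH-1: −311a + 259b = 414.6;  BH-3−BH-1: 217a − 16b = −47.2.
Solving gives a = −0.10915, b = 1.46971.
|∇z| = √(a²+b²) = 1.47376, so dip δ = arctan(1.47376) = 55.84°.
True thickness = vertical thickness × cos δ = 153 × cos 55.84° = 85.9 ft.

85.9 ft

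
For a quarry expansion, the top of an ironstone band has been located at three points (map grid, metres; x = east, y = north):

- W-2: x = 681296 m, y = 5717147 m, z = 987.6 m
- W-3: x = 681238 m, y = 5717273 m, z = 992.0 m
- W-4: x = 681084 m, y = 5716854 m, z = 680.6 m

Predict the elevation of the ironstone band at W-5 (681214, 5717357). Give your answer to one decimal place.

Let the plane be z = a·x + b·y + c.
W-3−W-2: −58a + 126b = 4.4;  W-4−W-2: −212a − 293b = −307.
Solving gives a = 0.855553013, b = 0.428746625.
Then c = 987.6 − a·681296 − b·5717147 = −3033104.73.
At (681214, 5717357): z = 582814.7 + 2451297.5 − 3033104.73 = 1007.5 m.

1007.5 m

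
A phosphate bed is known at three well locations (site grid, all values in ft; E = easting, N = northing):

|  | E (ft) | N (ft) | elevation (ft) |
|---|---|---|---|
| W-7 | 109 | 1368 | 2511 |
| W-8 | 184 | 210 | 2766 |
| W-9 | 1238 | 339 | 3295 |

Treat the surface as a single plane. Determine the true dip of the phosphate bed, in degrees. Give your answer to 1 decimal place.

Let the plane be z = a·E + b·N + c.
W-8−W-7: 75a − 1158b = 255;  W-9−W-7: 1129a − 1029b = 784.
Solving gives a = 0.52469, b = −0.18622.
Gradient magnitude |∇z| = √(a² + b²) = √(0.27530 + 0.03468) = 0.55676.
True dip = arctan(0.55676) = 29.1°, dipping toward WNW (azimuth ≈ 290°).

29.1°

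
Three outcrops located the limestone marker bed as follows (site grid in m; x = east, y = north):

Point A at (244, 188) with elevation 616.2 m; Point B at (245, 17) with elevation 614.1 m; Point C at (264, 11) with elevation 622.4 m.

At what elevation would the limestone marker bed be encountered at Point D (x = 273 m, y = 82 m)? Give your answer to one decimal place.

Let the plane be z = a·x + b·y + c.
Point B−Point A: 1a − 171b = −2.1;  Point C−Point A: 20a − 177b = 6.2.
Solving gives a = 0.44154, b = 0.01486.
Then c = 616.2 − a·244 − b·188 = 505.67.
At (273, 82): z = 120.5 + 1.2 + 505.67 = 627.4 m.

627.4 m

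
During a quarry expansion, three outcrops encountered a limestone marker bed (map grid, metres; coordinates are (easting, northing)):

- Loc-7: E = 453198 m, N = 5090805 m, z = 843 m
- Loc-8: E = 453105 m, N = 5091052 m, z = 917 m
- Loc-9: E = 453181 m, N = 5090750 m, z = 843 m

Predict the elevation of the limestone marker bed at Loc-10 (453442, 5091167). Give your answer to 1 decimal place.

785.3 m

Two edge vectors: Loc-7→Loc-8 = (-93, 247, 74), Loc-7→Loc-9 = (-17, -55, 0).
Normal n = (Loc-7→Loc-8) × (Loc-7→Loc-9) = (4070, -1258, 9314).
So ∂z/∂E = −n_x/n_z = −0.436976594 and ∂z/∂N = −n_y/n_z = 0.135065493.
Intercept c from Loc-7: 843 + 198036.92 − 687592.09 = −488712.17.
At (453442, 5091167): z = −198143.5 + 687641.0 − 488712.17 = 785.3 m.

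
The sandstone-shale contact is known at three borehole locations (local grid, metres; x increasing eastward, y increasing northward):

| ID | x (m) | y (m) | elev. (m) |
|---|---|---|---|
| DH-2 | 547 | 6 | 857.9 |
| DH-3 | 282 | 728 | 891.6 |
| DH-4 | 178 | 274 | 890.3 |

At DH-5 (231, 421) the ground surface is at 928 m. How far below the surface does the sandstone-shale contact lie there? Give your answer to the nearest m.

Two edge vectors: DH-2→DH-3 = (-265, 722, 33.7), DH-2→DH-4 = (-369, 268, 32.4).
Normal n = (DH-2→DH-3) × (DH-2→DH-4) = (14361.2, -3849.3, 195398).
So ∂z/∂x = −n_x/n_z = −0.07350 and ∂z/∂y = −n_y/n_z = 0.01970.
Intercept c from DH-2: 857.9 + 40.20 − 0.12 = 897.98.
At (231, 421): z_contact = −17.0 + 8.3 + 897.98 = 889.3 m.
Depth below ground = 928 − 889.3 = 39 m.

39 m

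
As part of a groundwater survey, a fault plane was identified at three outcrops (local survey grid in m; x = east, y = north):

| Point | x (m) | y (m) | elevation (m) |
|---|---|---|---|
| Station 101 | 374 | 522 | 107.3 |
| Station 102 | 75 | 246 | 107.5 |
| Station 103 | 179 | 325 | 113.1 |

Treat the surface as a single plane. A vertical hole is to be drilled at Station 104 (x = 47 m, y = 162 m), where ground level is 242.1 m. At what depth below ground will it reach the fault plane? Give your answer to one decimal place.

115.2 m

Two edge vectors: Station 101→Station 102 = (-299, -276, 0.2), Station 101→Station 103 = (-195, -197, 5.8).
Normal n = (Station 101→Station 102) × (Station 101→Station 103) = (-1561.4, 1695.2, 5083).
So ∂z/∂x = −n_x/n_z = 0.30718 and ∂z/∂y = −n_y/n_z = −0.33350.
Intercept c from Station 101: 107.3 − 114.89 + 174.09 = 166.50.
At (47, 162): z_contact = 14.44 − 54.03 + 166.50 = 126.91 m.
Depth below ground = 242.1 − 126.91 = 115.2 m.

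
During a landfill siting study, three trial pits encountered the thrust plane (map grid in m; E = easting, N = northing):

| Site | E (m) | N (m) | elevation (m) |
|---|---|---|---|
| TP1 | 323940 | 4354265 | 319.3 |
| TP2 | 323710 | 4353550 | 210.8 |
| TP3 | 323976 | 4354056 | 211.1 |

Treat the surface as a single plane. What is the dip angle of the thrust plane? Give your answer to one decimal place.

39.9°

Let the plane be z = a·E + b·N + c.
TP2−TP1: −230a − 715b = −108.5;  TP3−TP1: 36a − 209b = −108.2.
Solving gives a = −0.74091, b = 0.39008.
Gradient magnitude |∇z| = √(a² + b²) = √(0.54895 + 0.15216) = 0.83732.
True dip = arctan(0.83732) = 39.9°, dipping toward ESE (azimuth ≈ 118°).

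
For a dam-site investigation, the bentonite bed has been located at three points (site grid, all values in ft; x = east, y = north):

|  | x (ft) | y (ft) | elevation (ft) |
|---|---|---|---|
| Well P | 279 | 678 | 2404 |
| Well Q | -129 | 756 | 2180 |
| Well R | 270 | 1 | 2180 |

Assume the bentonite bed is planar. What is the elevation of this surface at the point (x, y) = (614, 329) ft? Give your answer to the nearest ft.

Two edge vectors: Well P→Well Q = (-408, 78, -224), Well P→Well R = (-9, -677, -224).
Normal n = (Well P→Well Q) × (Well P→Well R) = (-169120, -89376, 276918).
So ∂z/∂x = −n_x/n_z = 0.61072 and ∂z/∂y = −n_y/n_z = 0.32275.
Intercept c from Well P: 2404 − 170.39 − 218.83 = 2014.78.
At (614, 329): z = 375.0 + 106.2 + 2014.78 = 2496.0 ft.

2496 ft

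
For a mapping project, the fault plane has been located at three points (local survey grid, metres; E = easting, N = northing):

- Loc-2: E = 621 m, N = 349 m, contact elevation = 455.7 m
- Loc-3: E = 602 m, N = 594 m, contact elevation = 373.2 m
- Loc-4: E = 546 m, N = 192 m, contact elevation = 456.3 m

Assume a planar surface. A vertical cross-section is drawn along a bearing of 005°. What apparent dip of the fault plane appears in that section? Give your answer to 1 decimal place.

13.3°

Let the plane be z = a·E + b·N + c.
Loc-3−Loc-2: −19a + 245b = −82.5;  Loc-4−Loc-2: −75a − 157b = 0.6.
Solving gives a = 0.59956, b = −0.29024.
Unit vector along 005° is (sin 5°, cos 5°) = (0.0872, 0.9962).
Slope in that direction = a·(0.0872) + b·(0.9962) = −0.23688.
Apparent dip = arctan|0.23688| = 13.3° (true dip is 33.7°, so apparent ≤ true as expected).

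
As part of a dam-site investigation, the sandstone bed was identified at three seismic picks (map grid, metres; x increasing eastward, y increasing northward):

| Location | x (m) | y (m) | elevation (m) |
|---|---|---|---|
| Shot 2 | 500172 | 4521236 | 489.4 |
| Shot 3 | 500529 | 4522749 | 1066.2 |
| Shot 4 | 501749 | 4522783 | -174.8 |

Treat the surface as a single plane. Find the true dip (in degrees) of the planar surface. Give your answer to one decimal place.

Let the plane be z = a·x + b·y + c.
Shot 3−Shot 2: 357a + 1513b = 576.8;  Shot 4−Shot 2: 1577a + 1547b = −664.2.
Solving gives a = −1.03464, b = 0.62536.
Gradient magnitude |∇z| = √(a² + b²) = √(1.07048 + 0.39107) = 1.20895.
True dip = arctan(1.20895) = 50.4°, dipping toward ESE (azimuth ≈ 121°).

50.4°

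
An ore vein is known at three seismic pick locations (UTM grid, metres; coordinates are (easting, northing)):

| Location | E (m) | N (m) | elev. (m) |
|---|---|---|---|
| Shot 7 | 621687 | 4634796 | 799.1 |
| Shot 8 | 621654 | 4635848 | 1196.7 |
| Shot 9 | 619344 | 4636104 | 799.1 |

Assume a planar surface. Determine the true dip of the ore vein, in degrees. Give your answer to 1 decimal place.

Let the plane be z = a·E + b·N + c.
Shot 8−Shot 7: −33a + 1052b = 397.6;  Shot 9−Shot 7: −2343a + 1308b = 0.
Solving gives a = 0.21475, b = 0.38468.
Gradient magnitude |∇z| = √(a² + b²) = √(0.04612 + 0.14798) = 0.44057.
True dip = arctan(0.44057) = 23.8°, dipping toward SSW (azimuth ≈ 209°).

23.8°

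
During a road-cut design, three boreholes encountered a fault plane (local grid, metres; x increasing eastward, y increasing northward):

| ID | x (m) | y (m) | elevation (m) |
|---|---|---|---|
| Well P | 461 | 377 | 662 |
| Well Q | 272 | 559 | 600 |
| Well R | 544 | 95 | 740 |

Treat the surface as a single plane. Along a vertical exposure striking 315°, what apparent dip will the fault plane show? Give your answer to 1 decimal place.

Let the plane be z = a·x + b·y + c.
Well Q−Well P: −189a + 182b = −62;  Well R−Well P: 83a − 282b = 78.
Solving gives a = 0.08609, b = −0.25126.
Unit vector along 315° is (sin 315°, cos 315°) = (-0.7071, 0.7071).
Slope in that direction = a·(-0.7071) + b·(0.7071) = −0.23854.
Apparent dip = arctan|0.23854| = 13.4° (true dip is 14.9°, so apparent ≤ true as expected).

13.4°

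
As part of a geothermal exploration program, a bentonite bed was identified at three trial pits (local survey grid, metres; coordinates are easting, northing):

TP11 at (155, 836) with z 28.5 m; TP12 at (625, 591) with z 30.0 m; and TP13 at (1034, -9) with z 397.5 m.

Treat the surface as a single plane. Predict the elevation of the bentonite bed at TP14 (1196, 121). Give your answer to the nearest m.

195 m

Let the plane be z = a·easting + b·northing + c.
TP12−TP11: 470a − 245b = 1.5;  TP13−TP11: 879a − 845b = 369.
Solving gives a = −0.49032, b = −0.94673.
Then c = 28.5 − a·155 − b·836 = 895.97.
At (1196, 121): z = −586.4 − 114.6 + 895.97 = 195.0 m.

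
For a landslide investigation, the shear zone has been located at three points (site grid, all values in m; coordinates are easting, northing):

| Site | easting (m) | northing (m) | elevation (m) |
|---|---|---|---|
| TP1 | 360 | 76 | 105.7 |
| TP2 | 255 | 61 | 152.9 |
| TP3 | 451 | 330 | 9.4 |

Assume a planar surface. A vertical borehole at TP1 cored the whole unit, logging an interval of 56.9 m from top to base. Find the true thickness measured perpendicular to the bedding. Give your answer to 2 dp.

Two edge vectors: TP1→TP2 = (-105, -15, 47.2), TP1→TP3 = (91, 254, -96.3).
Normal n = (TP1→TP2) × (TP1→TP3) = (-10544.3, -5816.3, -25305).
So ∂z/∂easting = −n_x/n_z = −0.41669 and ∂z/∂northing = −n_y/n_z = −0.22985.
|∇z| = √(a²+b²) = 0.47588, so dip δ = arctan(0.47588) = 25.45°.
True thickness = vertical thickness × cos δ = 56.9 × cos 25.45° = 51.38 m.

51.38 m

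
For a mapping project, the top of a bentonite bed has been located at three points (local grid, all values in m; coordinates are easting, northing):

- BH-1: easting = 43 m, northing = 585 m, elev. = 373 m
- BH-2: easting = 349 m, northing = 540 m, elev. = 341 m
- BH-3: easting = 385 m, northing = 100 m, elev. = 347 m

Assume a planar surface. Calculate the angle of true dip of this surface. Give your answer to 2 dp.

Let the plane be z = a·easting + b·northing + c.
BH-2−BH-1: 306a − 45b = −32;  BH-3−BH-1: 342a − 485b = −26.
Solving gives a = −0.10788, b = −0.02246.
Gradient magnitude |∇z| = √(a² + b²) = √(0.01164 + 0.00050) = 0.11019.
True dip = arctan(0.11019) = 6.29°, dipping toward ENE (azimuth ≈ 078°).

6.29°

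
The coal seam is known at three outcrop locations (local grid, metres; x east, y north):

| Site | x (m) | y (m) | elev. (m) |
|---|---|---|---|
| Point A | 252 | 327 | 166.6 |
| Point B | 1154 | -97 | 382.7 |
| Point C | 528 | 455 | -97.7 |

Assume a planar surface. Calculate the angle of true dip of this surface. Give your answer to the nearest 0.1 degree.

53.1°

Let the plane be z = a·x + b·y + c.
Point B−Point A: 902a − 424b = 216.1;  Point C−Point A: 276a + 128b = −264.3.
Solving gives a = −0.36305, b = −1.28201.
Gradient magnitude |∇z| = √(a² + b²) = √(0.13181 + 1.64356) = 1.33243.
True dip = arctan(1.33243) = 53.1°, dipping toward NNE (azimuth ≈ 016°).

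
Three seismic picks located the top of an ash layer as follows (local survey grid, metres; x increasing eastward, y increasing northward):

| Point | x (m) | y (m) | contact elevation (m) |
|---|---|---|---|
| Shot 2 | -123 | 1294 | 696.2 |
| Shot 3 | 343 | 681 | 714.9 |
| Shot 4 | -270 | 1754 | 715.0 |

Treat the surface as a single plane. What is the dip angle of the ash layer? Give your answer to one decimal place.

10.6°

Two edge vectors: Shot 2→Shot 3 = (466, -613, 18.7), Shot 2→Shot 4 = (-147, 460, 18.8).
Normal n = (Shot 2→Shot 3) × (Shot 2→Shot 4) = (-20126.4, -11509.7, 124249).
So ∂z/∂x = −n_x/n_z = 0.16198 and ∂z/∂y = −n_y/n_z = 0.09263.
Gradient magnitude |∇z| = √(a² + b²) = √(0.02624 + 0.00858) = 0.18660.
True dip = arctan(0.18660) = 10.6°, dipping toward WSW (azimuth ≈ 240°).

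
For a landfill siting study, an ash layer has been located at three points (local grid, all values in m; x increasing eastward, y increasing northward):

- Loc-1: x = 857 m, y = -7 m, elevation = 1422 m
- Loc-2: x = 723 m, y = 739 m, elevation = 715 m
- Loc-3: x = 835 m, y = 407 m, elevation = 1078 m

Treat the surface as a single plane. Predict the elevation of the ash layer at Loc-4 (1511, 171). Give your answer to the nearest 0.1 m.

1886.8 m

Let the plane be z = a·x + b·y + c.
Loc-2−Loc-1: −134a + 746b = −707;  Loc-3−Loc-1: −22a + 414b = −344.
Solving gives a = 0.923459, b = −0.781845.
Then c = 1422 − a·857 − b·-7 = 625.12.
At (1511, 171): z = 1395.3 − 133.7 + 625.12 = 1886.8 m.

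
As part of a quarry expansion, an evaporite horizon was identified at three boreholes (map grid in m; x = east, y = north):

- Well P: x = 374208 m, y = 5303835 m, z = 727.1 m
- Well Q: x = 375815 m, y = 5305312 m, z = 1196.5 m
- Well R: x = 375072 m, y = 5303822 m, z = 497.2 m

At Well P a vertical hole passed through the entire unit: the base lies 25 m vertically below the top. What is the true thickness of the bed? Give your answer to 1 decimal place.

Two edge vectors: Well P→Well Q = (1607, 1477, 469.4), Well P→Well R = (864, -13, -229.9).
Normal n = (Well P→Well Q) × (Well P→Well R) = (-333460.1, 775010.9, -1297019).
So ∂z/∂x = −n_x/n_z = −0.25710 and ∂z/∂y = −n_y/n_z = 0.59753.
|∇z| = √(a²+b²) = 0.65050, so dip δ = arctan(0.65050) = 33.04°.
True thickness = vertical thickness × cos δ = 25 × cos 33.04° = 21.0 m.

21.0 m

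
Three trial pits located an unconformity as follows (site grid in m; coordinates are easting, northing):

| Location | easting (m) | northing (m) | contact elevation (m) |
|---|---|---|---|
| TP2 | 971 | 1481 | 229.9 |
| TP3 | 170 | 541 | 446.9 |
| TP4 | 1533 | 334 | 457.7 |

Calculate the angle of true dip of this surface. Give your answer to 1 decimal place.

12.0°

Two edge vectors: TP2→TP3 = (-801, -940, 217), TP2→TP4 = (562, -1147, 227.8).
Normal n = (TP2→TP3) × (TP2→TP4) = (34767, 304421.8, 1447027).
So ∂z/∂easting = −n_x/n_z = −0.02403 and ∂z/∂northing = −n_y/n_z = −0.21038.
Gradient magnitude |∇z| = √(a² + b²) = √(0.00058 + 0.04426) = 0.21174.
True dip = arctan(0.21174) = 12.0°, dipping toward N (azimuth ≈ 007°).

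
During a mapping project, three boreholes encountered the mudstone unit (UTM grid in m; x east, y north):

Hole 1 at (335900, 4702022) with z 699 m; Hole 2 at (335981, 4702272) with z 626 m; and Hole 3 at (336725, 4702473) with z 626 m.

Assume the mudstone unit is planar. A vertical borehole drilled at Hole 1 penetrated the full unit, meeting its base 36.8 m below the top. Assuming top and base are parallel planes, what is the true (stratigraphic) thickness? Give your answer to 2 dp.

Let the plane be z = a·x + b·y + c.
Hole 2−Hole 1: 81a + 250b = −73;  Hole 3−Hole 1: 825a + 451b = −73.
Solving gives a = 0.08645, b = −0.32001.
|∇z| = √(a²+b²) = 0.33148, so dip δ = arctan(0.33148) = 18.34°.
True thickness = vertical thickness × cos δ = 36.8 × cos 18.34° = 34.93 m.

34.93 m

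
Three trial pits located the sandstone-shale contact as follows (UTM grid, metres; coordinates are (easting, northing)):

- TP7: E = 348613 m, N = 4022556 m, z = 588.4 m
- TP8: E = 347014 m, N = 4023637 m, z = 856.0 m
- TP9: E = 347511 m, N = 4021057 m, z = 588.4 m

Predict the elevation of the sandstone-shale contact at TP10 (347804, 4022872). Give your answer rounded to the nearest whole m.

Let the plane be z = a·E + b·N + c.
TP8−TP7: −1599a + 1081b = 267.6;  TP9−TP7: −1102a − 1499b = 0.
Solving gives a = −0.11179325, b = 0.08218556.
Then c = 588.4 − a·348613 − b·4022556 = −291035.05.
At (347804, 4022872): z = −38882.1 + 330622.0 − 291035.05 = 704.8 m.

705 m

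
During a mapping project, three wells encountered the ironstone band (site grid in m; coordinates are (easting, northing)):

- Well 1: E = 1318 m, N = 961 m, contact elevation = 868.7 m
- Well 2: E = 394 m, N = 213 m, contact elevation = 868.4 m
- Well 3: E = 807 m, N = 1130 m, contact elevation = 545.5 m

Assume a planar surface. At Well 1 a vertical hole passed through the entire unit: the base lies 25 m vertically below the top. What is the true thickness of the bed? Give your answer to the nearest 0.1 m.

20.4 m

Let the plane be z = a·E + b·N + c.
Well 2−Well 1: −924a − 748b = −0.3;  Well 3−Well 1: −511a + 169b = −323.2.
Solving gives a = 0.44913, b = −0.55441.
|∇z| = √(a²+b²) = 0.71350, so dip δ = arctan(0.71350) = 35.51°.
True thickness = vertical thickness × cos δ = 25 × cos 35.51° = 20.4 m.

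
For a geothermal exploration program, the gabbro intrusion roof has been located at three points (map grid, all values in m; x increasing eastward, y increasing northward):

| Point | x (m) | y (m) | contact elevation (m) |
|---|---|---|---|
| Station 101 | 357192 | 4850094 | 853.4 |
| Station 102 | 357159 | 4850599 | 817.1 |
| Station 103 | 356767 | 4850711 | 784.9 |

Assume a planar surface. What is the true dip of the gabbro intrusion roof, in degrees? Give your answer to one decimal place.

5.3°

Two edge vectors: Station 101→Station 102 = (-33, 505, -36.3), Station 101→Station 103 = (-425, 617, -68.5).
Normal n = (Station 101→Station 102) × (Station 101→Station 103) = (-12195.4, 13167, 194264).
So ∂z/∂x = −n_x/n_z = 0.06278 and ∂z/∂y = −n_y/n_z = −0.06778.
Gradient magnitude |∇z| = √(a² + b²) = √(0.00394 + 0.00459) = 0.09239.
True dip = arctan(0.09239) = 5.3°, dipping toward NW (azimuth ≈ 317°).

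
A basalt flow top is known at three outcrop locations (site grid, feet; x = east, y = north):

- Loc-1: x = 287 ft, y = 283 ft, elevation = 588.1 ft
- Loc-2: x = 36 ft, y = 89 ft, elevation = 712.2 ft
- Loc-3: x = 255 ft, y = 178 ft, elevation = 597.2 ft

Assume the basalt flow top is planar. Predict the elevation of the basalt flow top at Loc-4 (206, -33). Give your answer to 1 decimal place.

606.9 ft

Two edge vectors: Loc-1→Loc-2 = (-251, -194, 124.1), Loc-1→Loc-3 = (-32, -105, 9.1).
Normal n = (Loc-1→Loc-2) × (Loc-1→Loc-3) = (11265.1, -1687.1, 20147).
So ∂z/∂x = −n_x/n_z = −0.55915 and ∂z/∂y = −n_y/n_z = 0.08374.
Intercept c from Loc-1: 588.1 + 160.47 − 23.70 = 724.88.
At (206, -33): z = −115.2 − 2.8 + 724.88 = 606.9 ft.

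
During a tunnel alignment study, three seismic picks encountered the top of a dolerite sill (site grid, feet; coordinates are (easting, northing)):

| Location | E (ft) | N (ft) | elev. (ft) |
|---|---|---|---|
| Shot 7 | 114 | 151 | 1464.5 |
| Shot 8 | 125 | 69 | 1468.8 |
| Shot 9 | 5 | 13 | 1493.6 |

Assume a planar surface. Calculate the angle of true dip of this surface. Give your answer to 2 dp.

10.61°

Two edge vectors: Shot 7→Shot 8 = (11, -82, 4.3), Shot 7→Shot 9 = (-109, -138, 29.1).
Normal n = (Shot 7→Shot 8) × (Shot 7→Shot 9) = (-1792.8, -788.8, -10456).
So ∂z/∂E = −n_x/n_z = −0.17146 and ∂z/∂N = −n_y/n_z = −0.07544.
Gradient magnitude |∇z| = √(a² + b²) = √(0.02940 + 0.00569) = 0.18732.
True dip = arctan(0.18732) = 10.61°, dipping toward ENE (azimuth ≈ 066°).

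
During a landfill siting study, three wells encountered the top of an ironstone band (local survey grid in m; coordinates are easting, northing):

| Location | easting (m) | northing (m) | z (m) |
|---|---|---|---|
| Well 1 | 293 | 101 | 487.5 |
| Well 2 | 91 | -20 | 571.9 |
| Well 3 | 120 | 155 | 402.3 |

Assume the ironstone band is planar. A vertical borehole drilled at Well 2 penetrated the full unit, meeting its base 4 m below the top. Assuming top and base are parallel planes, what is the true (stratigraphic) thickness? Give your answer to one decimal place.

Let the plane be z = a·easting + b·northing + c.
Well 2−Well 1: −202a − 121b = 84.4;  Well 3−Well 1: −173a + 54b = −85.2.
Solving gives a = 0.18064, b = −0.99908.
|∇z| = √(a²+b²) = 1.01527, so dip δ = arctan(1.01527) = 45.43°.
True thickness = vertical thickness × cos δ = 4 × cos 45.43° = 2.8 m.

2.8 m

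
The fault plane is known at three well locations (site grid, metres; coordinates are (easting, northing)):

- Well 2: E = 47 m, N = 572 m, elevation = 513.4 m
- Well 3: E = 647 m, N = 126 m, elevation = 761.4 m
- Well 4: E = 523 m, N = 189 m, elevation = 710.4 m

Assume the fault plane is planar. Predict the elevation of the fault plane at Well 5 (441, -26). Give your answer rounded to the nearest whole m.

679 m

Let the plane be z = a·E + b·N + c.
Well 3−Well 2: 600a − 446b = 248;  Well 4−Well 2: 476a − 383b = 197.
Solving gives a = 0.40688, b = −0.00868.
Then c = 513.4 − a·47 − b·572 = 499.24.
At (441, -26): z = 179.4 + 0.2 + 499.24 = 678.9 m.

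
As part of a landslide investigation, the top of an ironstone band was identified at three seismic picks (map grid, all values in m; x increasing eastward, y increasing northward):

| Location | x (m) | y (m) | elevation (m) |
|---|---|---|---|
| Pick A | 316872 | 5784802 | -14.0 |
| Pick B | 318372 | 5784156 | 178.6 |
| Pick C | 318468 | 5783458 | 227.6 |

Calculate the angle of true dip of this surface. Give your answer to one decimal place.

Let the plane be z = a·x + b·y + c.
Pick B−Pick A: 1500a − 646b = 192.6;  Pick C−Pick A: 1596a − 1344b = 241.6.
Solving gives a = 0.10435, b = −0.05585.
Gradient magnitude |∇z| = √(a² + b²) = √(0.01089 + 0.00312) = 0.11835.
True dip = arctan(0.11835) = 6.7°, dipping toward WNW (azimuth ≈ 298°).

6.7°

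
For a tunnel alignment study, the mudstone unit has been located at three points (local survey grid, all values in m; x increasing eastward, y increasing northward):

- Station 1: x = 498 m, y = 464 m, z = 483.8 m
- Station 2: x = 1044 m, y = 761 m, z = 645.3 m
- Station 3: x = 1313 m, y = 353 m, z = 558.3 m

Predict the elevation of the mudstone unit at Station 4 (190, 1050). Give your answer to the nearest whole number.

619 m

Let the plane be z = a·x + b·y + c.
Station 2−Station 1: 546a + 297b = 161.5;  Station 3−Station 1: 815a − 111b = 74.5.
Solving gives a = 0.13234, b = 0.30049.
Then c = 483.8 − a·498 − b·464 = 278.47.
At (190, 1050): z = 25.1 + 315.5 + 278.47 = 619.1 m.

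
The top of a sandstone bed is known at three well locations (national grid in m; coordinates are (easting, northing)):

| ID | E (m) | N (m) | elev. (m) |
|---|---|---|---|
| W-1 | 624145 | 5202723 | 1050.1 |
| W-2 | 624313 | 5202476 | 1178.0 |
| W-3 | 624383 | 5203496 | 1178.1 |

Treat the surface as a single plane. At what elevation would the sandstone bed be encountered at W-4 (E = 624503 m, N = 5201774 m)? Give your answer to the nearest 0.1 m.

Two edge vectors: W-1→W-2 = (168, -247, 127.9), W-1→W-3 = (238, 773, 128).
Normal n = (W-1→W-2) × (W-1→W-3) = (-130482.7, 8936.2, 188650).
So ∂z/∂E = −n_x/n_z = 0.691665518 and ∂z/∂N = −n_y/n_z = −0.047369202.
Intercept c from W-1: 1050.1 − 431699.57 + 246448.84 = −184200.64.
At (624503, 5201774): z = 431947.2 − 246403.9 − 184200.64 = 1342.7 m.

1342.7 m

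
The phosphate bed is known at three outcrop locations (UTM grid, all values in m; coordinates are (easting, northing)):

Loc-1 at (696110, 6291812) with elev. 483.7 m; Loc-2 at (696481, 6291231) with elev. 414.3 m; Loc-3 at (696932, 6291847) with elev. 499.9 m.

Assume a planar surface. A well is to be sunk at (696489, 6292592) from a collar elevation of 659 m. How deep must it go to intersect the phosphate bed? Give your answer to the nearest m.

70 m

Two edge vectors: Loc-1→Loc-2 = (371, -581, -69.4), Loc-1→Loc-3 = (822, 35, 16.2).
Normal n = (Loc-1→Loc-2) × (Loc-1→Loc-3) = (-6983.2, -63057, 490567).
So ∂z/∂E = −n_x/n_z = 0.01423496 and ∂z/∂N = −n_y/n_z = 0.12853902.
Intercept c from Loc-1: 483.7 − 9909.10 − 808743.33 = −818168.73.
At (696489, 6292592): z_contact = 9914.5 + 808843.6 − 818168.73 = 589.4 m.
Depth below ground = 659 − 589.4 = 70 m.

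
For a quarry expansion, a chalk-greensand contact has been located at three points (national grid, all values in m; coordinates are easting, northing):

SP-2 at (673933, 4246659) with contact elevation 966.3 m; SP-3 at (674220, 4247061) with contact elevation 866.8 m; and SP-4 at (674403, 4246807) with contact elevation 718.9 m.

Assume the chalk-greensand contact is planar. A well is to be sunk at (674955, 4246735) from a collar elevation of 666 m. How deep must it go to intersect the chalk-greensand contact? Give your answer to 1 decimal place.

Two edge vectors: SP-2→SP-3 = (287, 402, -99.5), SP-2→SP-4 = (470, 148, -247.4).
Normal n = (SP-2→SP-3) × (SP-2→SP-4) = (-84728.8, 24238.8, -146464).
So ∂z/∂easting = −n_x/n_z = −0.578495740 and ∂z/∂northing = −n_y/n_z = 0.165493227.
Intercept c from SP-2: 966.3 + 389867.37 − 702793.30 = −311959.63.
At (674955, 4246735): z_contact = −390458.59 + 702805.88 − 311959.63 = 387.65 m.
Depth below ground = 666 − 387.65 = 278.3 m.

278.3 m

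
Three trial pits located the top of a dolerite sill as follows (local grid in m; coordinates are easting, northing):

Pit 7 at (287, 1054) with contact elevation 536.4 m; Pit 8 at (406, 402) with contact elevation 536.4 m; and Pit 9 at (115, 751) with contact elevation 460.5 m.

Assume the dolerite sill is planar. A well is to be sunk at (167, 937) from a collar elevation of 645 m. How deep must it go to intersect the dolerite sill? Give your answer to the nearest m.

156 m

Let the plane be z = a·easting + b·northing + c.
Pit 8−Pit 7: 119a − 652b = 0;  Pit 9−Pit 7: −172a − 303b = −75.9.
Solving gives a = 0.33392, b = 0.06094.
Then c = 536.4 − a·287 − b·1054 = 376.33.
At (167, 937): z_contact = 55.8 + 57.1 + 376.33 = 489.2 m.
Depth below ground = 645 − 489.2 = 156 m.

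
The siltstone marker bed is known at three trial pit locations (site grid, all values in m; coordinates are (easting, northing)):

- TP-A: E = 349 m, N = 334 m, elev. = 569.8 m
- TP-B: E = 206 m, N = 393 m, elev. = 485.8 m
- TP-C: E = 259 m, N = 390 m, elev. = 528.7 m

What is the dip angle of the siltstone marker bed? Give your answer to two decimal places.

Two edge vectors: TP-A→TP-B = (-143, 59, -84), TP-A→TP-C = (-90, 56, -41.1).
Normal n = (TP-A→TP-B) × (TP-A→TP-C) = (2279.1, 1682.7, -2698).
So ∂z/∂E = −n_x/n_z = 0.84474 and ∂z/∂N = −n_y/n_z = 0.62368.
Gradient magnitude |∇z| = √(a² + b²) = √(0.71358 + 0.38898) = 1.05003.
True dip = arctan(1.05003) = 46.40°, dipping toward SW (azimuth ≈ 234°).

46.40°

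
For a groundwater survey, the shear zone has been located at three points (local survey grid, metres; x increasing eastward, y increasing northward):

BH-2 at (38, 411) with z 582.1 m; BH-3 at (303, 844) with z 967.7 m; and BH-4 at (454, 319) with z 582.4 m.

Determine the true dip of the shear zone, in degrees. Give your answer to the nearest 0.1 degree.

38.8°

Two edge vectors: BH-2→BH-3 = (265, 433, 385.6), BH-2→BH-4 = (416, -92, 0.3).
Normal n = (BH-2→BH-3) × (BH-2→BH-4) = (35605.1, 160330.1, -204508).
So ∂z/∂x = −n_x/n_z = 0.17410 and ∂z/∂y = −n_y/n_z = 0.78398.
Gradient magnitude |∇z| = √(a² + b²) = √(0.03031 + 0.61462) = 0.80308.
True dip = arctan(0.80308) = 38.8°, dipping toward SSW (azimuth ≈ 193°).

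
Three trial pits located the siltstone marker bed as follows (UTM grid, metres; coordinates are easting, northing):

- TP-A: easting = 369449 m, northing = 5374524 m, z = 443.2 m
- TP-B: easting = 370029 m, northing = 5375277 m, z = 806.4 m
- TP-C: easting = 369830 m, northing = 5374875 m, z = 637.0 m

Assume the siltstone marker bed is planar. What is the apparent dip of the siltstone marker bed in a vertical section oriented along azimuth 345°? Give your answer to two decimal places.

Two edge vectors: TP-A→TP-B = (580, 753, 363.2), TP-A→TP-C = (381, 351, 193.8).
Normal n = (TP-A→TP-B) × (TP-A→TP-C) = (18448.2, 25975.2, -83313).
So ∂z/∂easting = −n_x/n_z = 0.22143 and ∂z/∂northing = −n_y/n_z = 0.31178.
Unit vector along 345° is (sin 345°, cos 345°) = (-0.2588, 0.9659).
Slope in that direction = a·(-0.2588) + b·(0.9659) = 0.24384.
Apparent dip = arctan|0.24384| = 13.70° (true dip is 20.9°, so apparent ≤ true as expected).

13.70°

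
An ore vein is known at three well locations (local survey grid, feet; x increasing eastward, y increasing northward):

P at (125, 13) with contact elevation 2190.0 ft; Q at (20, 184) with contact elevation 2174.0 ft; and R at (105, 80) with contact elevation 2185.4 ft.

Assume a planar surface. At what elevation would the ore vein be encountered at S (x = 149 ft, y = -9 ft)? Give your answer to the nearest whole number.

Let the plane be z = a·x + b·y + c.
Q−P: −105a + 171b = −16;  R−P: −20a + 67b = −4.6.
Solving gives a = 0.07895, b = −0.04509.
Then c = 2190 − a·125 − b·13 = 2180.72.
At (149, -9): z = 11.8 + 0.4 + 2180.72 = 2192.9 ft.

2193 ft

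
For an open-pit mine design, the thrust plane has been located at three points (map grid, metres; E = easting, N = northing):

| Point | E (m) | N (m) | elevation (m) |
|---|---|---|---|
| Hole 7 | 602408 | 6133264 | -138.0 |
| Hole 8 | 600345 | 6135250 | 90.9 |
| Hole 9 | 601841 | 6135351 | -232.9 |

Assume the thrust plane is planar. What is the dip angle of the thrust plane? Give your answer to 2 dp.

Let the plane be z = a·E + b·N + c.
Hole 8−Hole 7: −2063a + 1986b = 228.9;  Hole 9−Hole 7: −567a + 2087b = −94.9.
Solving gives a = −0.20953, b = −0.10240.
Gradient magnitude |∇z| = √(a² + b²) = √(0.04390 + 0.01049) = 0.23321.
True dip = arctan(0.23321) = 13.13°, dipping toward ENE (azimuth ≈ 064°).

13.13°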